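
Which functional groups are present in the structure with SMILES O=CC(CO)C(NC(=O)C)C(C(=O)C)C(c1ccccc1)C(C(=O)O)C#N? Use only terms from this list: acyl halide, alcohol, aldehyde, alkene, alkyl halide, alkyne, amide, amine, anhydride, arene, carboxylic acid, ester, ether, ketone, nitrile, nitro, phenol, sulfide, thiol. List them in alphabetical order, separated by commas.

alcohol, aldehyde, amide, arene, carboxylic acid, ketone, nitrile

Taking each segment in turn:
  OHC: terminal –CHO: carbonyl C bonded to H and C → aldehyde.
  CH(CH2OH): pendant –CH2OH on an sp³ backbone C → alcohol.
  CH(NHCOCH3): pendant –NHC(=O)CH3: N bonded to a carbonyl → amide (not amine).
  CH(COCH3): pendant –COCH3: carbonyl C bonded to two carbons → ketone.
  CH(C6H5): pendant –C6H5: benzene ring → arene.
  CH(COOH): pendant –COOH: carbonyl C bonded to C and –OH → carboxylic acid.
  CN: –C≡N: carbon triple-bonded to nitrogen → nitrile.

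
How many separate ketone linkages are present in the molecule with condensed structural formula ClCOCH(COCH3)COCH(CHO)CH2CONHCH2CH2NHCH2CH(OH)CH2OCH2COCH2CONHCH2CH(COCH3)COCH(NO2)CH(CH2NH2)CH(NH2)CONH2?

5

Taking each segment in turn:
  ClCO: –C(=O)Cl: carbonyl C bonded to C and to a halogen → acyl halide (not alkyl halide).
  CH(COCH3): pendant –COCH3: carbonyl C bonded to two carbons → ketone.
  CO: –C(=O)– with carbon on both sides → ketone.
  CH(CHO): pendant –CHO: carbonyl C bonded to C and H → aldehyde.
  CH2CONHCH2: –C(=O)–N– linkage → amide (the N is not an amine).
  CH2NHCH2: C–N–C with sp³ carbons and no adjacent C=O → amine (secondary).
  CH(OH): –OH on an sp³ carbon → alcohol (secondary).
  CH2OCH2: C–O–C with sp³ carbons on both sides and no adjacent C=O → ether.
  CO: –C(=O)– with carbon on both sides → ketone.
  CH2CONHCH2: –C(=O)–N– linkage → amide (the N is not an amine).
  CH(COCH3): pendant –COCH3: carbonyl C bonded to two carbons → ketone.
  CO: –C(=O)– with carbon on both sides → ketone.
  CH(NO2): –NO2 on an sp³ carbon → nitro (the N=O is not a carbonyl).
  CH(CH2NH2): pendant –CH2NH2: N on sp³ C, no adjacent C=O → amine.
  CH(NH2): –NH2 on an sp³ carbon with no adjacent C=O → amine.
  CONH2: –C(=O)NH2: carbonyl C bonded to C and to N → amide (the N is not a separate amine).
Ketone appears at: CH(COCH3), CO, CO, CH(COCH3), CO → 5.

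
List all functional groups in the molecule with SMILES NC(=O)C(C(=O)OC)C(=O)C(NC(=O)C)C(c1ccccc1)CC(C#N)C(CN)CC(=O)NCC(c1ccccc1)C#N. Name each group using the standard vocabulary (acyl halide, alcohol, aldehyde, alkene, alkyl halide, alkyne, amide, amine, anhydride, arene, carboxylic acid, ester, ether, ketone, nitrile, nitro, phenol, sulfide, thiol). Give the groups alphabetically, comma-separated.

–C(=O)NH2: carbonyl C bonded to C and to N → amide (the N is not a separate amine).
pendant –COOCH3: carbonyl C bonded to C and –OCH3 → ester.
–C(=O)– with carbon on both sides → ketone.
pendant –NHC(=O)CH3: N bonded to a carbonyl → amide (not amine).
pendant –C6H5: benzene ring → arene.
pendant –C≡N: nitrile.
pendant –CH2NH2: N on sp³ C, no adjacent C=O → amine.
–C(=O)–N– linkage → amide (the N is not an amine).
pendant –C6H5: benzene ring → arene.
–C≡N: carbon triple-bonded to nitrogen → nitrile.

amide, amine, arene, ester, ketone, nitrile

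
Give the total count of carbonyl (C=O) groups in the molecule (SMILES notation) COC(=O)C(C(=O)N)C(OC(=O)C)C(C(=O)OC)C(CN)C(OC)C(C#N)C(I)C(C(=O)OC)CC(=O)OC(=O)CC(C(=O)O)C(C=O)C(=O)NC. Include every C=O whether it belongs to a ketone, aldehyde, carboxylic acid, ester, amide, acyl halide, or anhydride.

CH3OOC: ester, 1 C=O (running total 1).
CH(CONH2): amide, 1 C=O (running total 2).
CH(OCOCH3): ester, 1 C=O (running total 3).
CH(COOCH3): ester, 1 C=O (running total 4).
CH(COOCH3): ester, 1 C=O (running total 5).
CH2CO-O-COCH2: anhydride, 2 C=O (running total 7).
CH(COOH): carboxylic acid, 1 C=O (running total 8).
CH(CHO): aldehyde, 1 C=O (running total 9).
CONHCH3: amide, 1 C=O (running total 10).

10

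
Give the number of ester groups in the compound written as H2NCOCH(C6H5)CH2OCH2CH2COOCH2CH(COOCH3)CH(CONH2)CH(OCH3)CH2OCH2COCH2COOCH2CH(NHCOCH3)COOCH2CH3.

Working along the chain:
  H2NCO: –C(=O)NH2: carbonyl C bonded to C and to N → amide (the N is not a separate amine).
  CH(C6H5): pendant –C6H5: benzene ring → arene.
  CH2OCH2: C–O–C with sp³ carbons on both sides and no adjacent C=O → ether.
  CH2COOCH2: –C(=O)–O–C with C on the carbonyl side → ester.
  CH(COOCH3): pendant –COOCH3: carbonyl C bonded to C and –OCH3 → ester.
  CH(CONH2): pendant –CONH2: carbonyl C bonded to C and N → amide.
  CH(OCH3): pendant –OCH3: C–O–C with sp³ C, no adjacent C=O → ether.
  CH2OCH2: C–O–C with sp³ carbons on both sides and no adjacent C=O → ether.
  CO: –C(=O)– with carbon on both sides → ketone.
  CH2COOCH2: –C(=O)–O–C with C on the carbonyl side → ester.
  CH(NHCOCH3): pendant –NHC(=O)CH3: N bonded to a carbonyl → amide (not amine).
  COOCH2CH3: –C(=O)OCH2CH3: carbonyl C bonded to C and to –OEt → ester.
Ester appears at: CH2COOCH2, CH(COOCH3), CH2COOCH2, COOCH2CH3 → 4.

4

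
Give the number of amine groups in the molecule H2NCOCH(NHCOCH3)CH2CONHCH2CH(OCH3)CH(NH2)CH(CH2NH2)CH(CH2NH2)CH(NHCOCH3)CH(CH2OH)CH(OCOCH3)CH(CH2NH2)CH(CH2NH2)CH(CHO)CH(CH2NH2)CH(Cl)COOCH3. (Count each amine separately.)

6

Working along the chain:
  H2NCO: –C(=O)NH2: carbonyl C bonded to C and to N → amide (the N is not a separate amine).
  CH(NHCOCH3): pendant –NHC(=O)CH3: N bonded to a carbonyl → amide (not amine).
  CH2CONHCH2: –C(=O)–N– linkage → amide (the N is not an amine).
  CH(OCH3): pendant –OCH3: C–O–C with sp³ C, no adjacent C=O → ether.
  CH(NH2): –NH2 on an sp³ carbon with no adjacent C=O → amine.
  CH(CH2NH2): pendant –CH2NH2: N on sp³ C, no adjacent C=O → amine.
  CH(CH2NH2): pendant –CH2NH2: N on sp³ C, no adjacent C=O → amine.
  CH(NHCOCH3): pendant –NHC(=O)CH3: N bonded to a carbonyl → amide (not amine).
  CH(CH2OH): pendant –CH2OH on an sp³ backbone C → alcohol.
  CH(OCOCH3): pendant –OC(=O)CH3: an acyloxy group → ester.
  CH(CH2NH2): pendant –CH2NH2: N on sp³ C, no adjacent C=O → amine.
  CH(CH2NH2): pendant –CH2NH2: N on sp³ C, no adjacent C=O → amine.
  CH(CHO): pendant –CHO: carbonyl C bonded to C and H → aldehyde.
  CH(CH2NH2): pendant –CH2NH2: N on sp³ C, no adjacent C=O → amine.
  CH(Cl): halogen on an sp³ carbon → alkyl halide.
  COOCH3: –C(=O)OCH3: carbonyl C bonded to C and to –OCH3 → ester (not ketone + ether).
Amine appears at: CH(NH2), CH(CH2NH2), CH(CH2NH2), CH(CH2NH2), CH(CH2NH2), CH(CH2NH2) → 6.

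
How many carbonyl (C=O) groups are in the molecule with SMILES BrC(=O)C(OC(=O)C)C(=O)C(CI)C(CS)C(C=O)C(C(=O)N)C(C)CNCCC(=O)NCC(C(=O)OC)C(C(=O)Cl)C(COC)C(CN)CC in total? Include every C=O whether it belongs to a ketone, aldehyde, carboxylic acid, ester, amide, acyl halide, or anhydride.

8

BrCO: acyl halide, 1 C=O (running total 1).
CH(OCOCH3): ester, 1 C=O (running total 2).
CO: ketone, 1 C=O (running total 3).
CH(CHO): aldehyde, 1 C=O (running total 4).
CH(CONH2): amide, 1 C=O (running total 5).
CH2CONHCH2: amide, 1 C=O (running total 6).
CH(COOCH3): ester, 1 C=O (running total 7).
CH(COCl): acyl halide, 1 C=O (running total 8).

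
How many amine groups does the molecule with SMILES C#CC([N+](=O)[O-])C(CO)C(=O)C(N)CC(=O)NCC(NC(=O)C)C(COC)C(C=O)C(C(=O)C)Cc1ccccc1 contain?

Working along the chain:
  HC≡C: C≡C triple bond → alkyne.
  CH(NO2): –NO2 on an sp³ carbon → nitro (the N=O is not a carbonyl).
  CH(CH2OH): pendant –CH2OH on an sp³ backbone C → alcohol.
  CO: –C(=O)– with carbon on both sides → ketone.
  CH(NH2): –NH2 on an sp³ carbon with no adjacent C=O → amine.
  CH2CONHCH2: –C(=O)–N– linkage → amide (the N is not an amine).
  CH(NHCOCH3): pendant –NHC(=O)CH3: N bonded to a carbonyl → amide (not amine).
  CH(CH2OCH3): pendant –CH2OCH3: C–O–C linkage → ether.
  CH(CHO): pendant –CHO: carbonyl C bonded to C and H → aldehyde.
  CH(COCH3): pendant –COCH3: carbonyl C bonded to two carbons → ketone.
  C6H5: –C6H5 phenyl ring → arene.
Amine appears at: CH(NH2) → 1.

1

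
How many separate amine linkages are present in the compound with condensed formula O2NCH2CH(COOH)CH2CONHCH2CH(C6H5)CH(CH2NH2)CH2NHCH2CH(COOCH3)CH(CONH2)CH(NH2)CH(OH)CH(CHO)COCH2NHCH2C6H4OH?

4

Taking each segment in turn:
  O2NCH2: –NO2 on carbon → nitro group.
  CH(COOH): pendant –COOH: carbonyl C bonded to C and –OH → carboxylic acid.
  CH2CONHCH2: –C(=O)–N– linkage → amide (the N is not an amine).
  CH(C6H5): pendant –C6H5: benzene ring → arene.
  CH(CH2NH2): pendant –CH2NH2: N on sp³ C, no adjacent C=O → amine.
  CH2NHCH2: C–N–C with sp³ carbons and no adjacent C=O → amine (secondary).
  CH(COOCH3): pendant –COOCH3: carbonyl C bonded to C and –OCH3 → ester.
  CH(CONH2): pendant –CONH2: carbonyl C bonded to C and N → amide.
  CH(NH2): –NH2 on an sp³ carbon with no adjacent C=O → amine.
  CH(OH): –OH on an sp³ carbon → alcohol (secondary).
  CH(CHO): pendant –CHO: carbonyl C bonded to C and H → aldehyde.
  CO: –C(=O)– with carbon on both sides → ketone.
  CH2NHCH2: C–N–C with sp³ carbons and no adjacent C=O → amine (secondary).
  C6H4OH: –OH attached directly to an aromatic ring → phenol (not alcohol); the ring itself is an arene.
Amine appears at: CH(CH2NH2), CH2NHCH2, CH(NH2), CH2NHCH2 → 4.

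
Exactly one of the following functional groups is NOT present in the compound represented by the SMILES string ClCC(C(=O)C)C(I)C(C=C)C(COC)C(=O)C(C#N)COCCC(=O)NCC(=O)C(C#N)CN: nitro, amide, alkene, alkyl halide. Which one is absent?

nitro

alkyl halide: present (ClCH2 — halogen on an sp³ carbon → alkyl halide).
amide: present (CH2CONHCH2 — –C(=O)–N– linkage → amide (the N is not an amine)).
alkene: present (CH(CH=CH2) — pendant –CH=CH2: C=C double bond → alkene).
nitro: no segment matches this pattern.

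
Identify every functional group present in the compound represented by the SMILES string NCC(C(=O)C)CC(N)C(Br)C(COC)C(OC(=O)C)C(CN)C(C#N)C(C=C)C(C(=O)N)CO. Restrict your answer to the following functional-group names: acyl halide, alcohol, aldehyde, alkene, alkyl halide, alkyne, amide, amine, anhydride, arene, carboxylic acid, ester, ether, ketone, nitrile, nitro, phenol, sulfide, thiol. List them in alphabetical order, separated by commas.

alcohol, alkene, alkyl halide, amide, amine, ester, ether, ketone, nitrile

Taking each segment in turn:
  H2NCH2: –NH2 on an sp³ carbon with no adjacent C=O → amine.
  CH(COCH3): pendant –COCH3: carbonyl C bonded to two carbons → ketone.
  CH(NH2): –NH2 on an sp³ carbon with no adjacent C=O → amine.
  CH(Br): halogen on an sp³ carbon → alkyl halide.
  CH(CH2OCH3): pendant –CH2OCH3: C–O–C linkage → ether.
  CH(OCOCH3): pendant –OC(=O)CH3: an acyloxy group → ester.
  CH(CH2NH2): pendant –CH2NH2: N on sp³ C, no adjacent C=O → amine.
  CH(CN): pendant –C≡N: nitrile.
  CH(CH=CH2): pendant –CH=CH2: C=C double bond → alkene.
  CH(CONH2): pendant –CONH2: carbonyl C bonded to C and N → amide.
  CH2OH: –OH on an sp³ carbon → alcohol.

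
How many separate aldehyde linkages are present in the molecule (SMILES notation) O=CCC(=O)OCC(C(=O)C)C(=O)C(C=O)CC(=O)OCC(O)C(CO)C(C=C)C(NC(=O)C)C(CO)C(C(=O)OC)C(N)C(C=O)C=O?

terminal –CHO: carbonyl C bonded to H and C → aldehyde.
–C(=O)–O–C with C on the carbonyl side → ester.
pendant –COCH3: carbonyl C bonded to two carbons → ketone.
–C(=O)– with carbon on both sides → ketone.
pendant –CHO: carbonyl C bonded to C and H → aldehyde.
–C(=O)–O–C with C on the carbonyl side → ester.
–OH on an sp³ carbon → alcohol (secondary).
pendant –CH2OH on an sp³ backbone C → alcohol.
pendant –CH=CH2: C=C double bond → alkene.
pendant –NHC(=O)CH3: N bonded to a carbonyl → amide (not amine).
pendant –CH2OH on an sp³ backbone C → alcohol.
pendant –COOCH3: carbonyl C bonded to C and –OCH3 → ester.
–NH2 on an sp³ carbon with no adjacent C=O → amine.
pendant –CHO: carbonyl C bonded to C and H → aldehyde.
terminal –CHO: carbonyl C bonded to H and C → aldehyde.
Aldehyde appears at: OHC, CH(CHO), CH(CHO), CHO → 4.

4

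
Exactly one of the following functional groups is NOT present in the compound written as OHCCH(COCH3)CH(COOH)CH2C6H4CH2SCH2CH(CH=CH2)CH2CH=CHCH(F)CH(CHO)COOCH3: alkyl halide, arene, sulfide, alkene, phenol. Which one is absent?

phenol

arene: present (C6H4 — para-disubstituted benzene ring → arene).
alkyl halide: present (CH(F) — halogen on an sp³ carbon → alkyl halide).
alkene: present (CH(CH=CH2) — pendant –CH=CH2: C=C double bond → alkene).
sulfide: present (CH2SCH2 — C–S–C linkage → sulfide (thioether)).
phenol: no segment matches this pattern.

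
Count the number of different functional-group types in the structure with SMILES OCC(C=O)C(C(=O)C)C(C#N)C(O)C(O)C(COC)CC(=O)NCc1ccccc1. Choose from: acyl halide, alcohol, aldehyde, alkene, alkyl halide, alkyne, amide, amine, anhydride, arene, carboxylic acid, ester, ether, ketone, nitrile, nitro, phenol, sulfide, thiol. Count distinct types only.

7

Reading the structure from left to right:
  HOCH2: HO– on an sp³ carbon → alcohol.
  CH(CHO): pendant –CHO: carbonyl C bonded to C and H → aldehyde.
  CH(COCH3): pendant –COCH3: carbonyl C bonded to two carbons → ketone.
  CH(CN): pendant –C≡N: nitrile.
  CH(OH): –OH on an sp³ carbon → alcohol (secondary).
  CH(OH): –OH on an sp³ carbon → alcohol (secondary).
  CH(CH2OCH3): pendant –CH2OCH3: C–O–C linkage → ether.
  CH2CONHCH2: –C(=O)–N– linkage → amide (the N is not an amine).
  C6H5: –C6H5 phenyl ring → arene.
Distinct types present: alcohol, aldehyde, amide, arene, ether, ketone, nitrile.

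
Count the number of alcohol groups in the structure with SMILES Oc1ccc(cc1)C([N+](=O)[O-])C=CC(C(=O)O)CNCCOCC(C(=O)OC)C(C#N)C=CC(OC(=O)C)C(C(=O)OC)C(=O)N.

–OH attached directly to an aromatic ring → phenol (not alcohol); the ring itself is an arene.
–NO2 on an sp³ carbon → nitro (the N=O is not a carbonyl).
C=C double bond → alkene.
pendant –COOH: carbonyl C bonded to C and –OH → carboxylic acid.
C–N–C with sp³ carbons and no adjacent C=O → amine (secondary).
C–O–C with sp³ carbons on both sides and no adjacent C=O → ether.
pendant –COOCH3: carbonyl C bonded to C and –OCH3 → ester.
pendant –C≡N: nitrile.
C=C double bond → alkene.
pendant –OC(=O)CH3: an acyloxy group → ester.
pendant –COOCH3: carbonyl C bonded to C and –OCH3 → ester.
–C(=O)NH2: carbonyl C bonded to C and to N → amide (the N is not a separate amine).
No segment is a alcohol: HOC6H4 is arene/phenol, not alcohol; CH(COOH) is carboxylic acid, not alcohol; CH2OCH2 is ether, not alcohol. → 0.

0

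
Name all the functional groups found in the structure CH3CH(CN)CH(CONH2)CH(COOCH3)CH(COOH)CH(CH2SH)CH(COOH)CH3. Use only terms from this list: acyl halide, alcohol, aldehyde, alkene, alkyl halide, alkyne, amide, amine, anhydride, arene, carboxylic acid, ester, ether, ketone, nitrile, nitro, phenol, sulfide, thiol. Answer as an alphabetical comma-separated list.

amide, carboxylic acid, ester, nitrile, thiol

pendant –C≡N: nitrile.
pendant –CONH2: carbonyl C bonded to C and N → amide.
pendant –COOCH3: carbonyl C bonded to C and –OCH3 → ester.
pendant –COOH: carbonyl C bonded to C and –OH → carboxylic acid.
pendant –CH2SH → thiol.
pendant –COOH: carbonyl C bonded to C and –OH → carboxylic acid.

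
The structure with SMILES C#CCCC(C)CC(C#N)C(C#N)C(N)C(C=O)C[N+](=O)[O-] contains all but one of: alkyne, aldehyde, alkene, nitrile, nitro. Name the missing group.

alkene

aldehyde: present (CH(CHO) — pendant –CHO: carbonyl C bonded to C and H → aldehyde).
nitrile: present (CH(CN) — pendant –C≡N: nitrile).
alkyne: present (HC≡C — C≡C triple bond → alkyne).
nitro: present (CH2NO2 — –NO2 on carbon → nitro group).
alkene: no segment matches this pattern.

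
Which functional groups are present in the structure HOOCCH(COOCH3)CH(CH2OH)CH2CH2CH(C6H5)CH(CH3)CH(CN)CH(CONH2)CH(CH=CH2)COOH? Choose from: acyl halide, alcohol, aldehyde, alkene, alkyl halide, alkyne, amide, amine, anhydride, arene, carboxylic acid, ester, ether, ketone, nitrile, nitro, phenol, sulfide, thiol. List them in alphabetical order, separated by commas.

alcohol, alkene, amide, arene, carboxylic acid, ester, nitrile

Reading the structure from left to right:
  HOOC: –COOH: carbonyl C bonded to –OH and C → carboxylic acid (the –OH is not a separate alcohol).
  CH(COOCH3): pendant –COOCH3: carbonyl C bonded to C and –OCH3 → ester.
  CH(CH2OH): pendant –CH2OH on an sp³ backbone C → alcohol.
  CH(C6H5): pendant –C6H5: benzene ring → arene.
  CH(CN): pendant –C≡N: nitrile.
  CH(CONH2): pendant –CONH2: carbonyl C bonded to C and N → amide.
  CH(CH=CH2): pendant –CH=CH2: C=C double bond → alkene.
  COOH: –COOH: carbonyl C bonded to –OH and C → carboxylic acid (the –OH is not a separate alcohol).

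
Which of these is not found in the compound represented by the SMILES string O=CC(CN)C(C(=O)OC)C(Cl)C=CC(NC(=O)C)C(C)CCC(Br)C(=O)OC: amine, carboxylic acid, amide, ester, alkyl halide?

amide: present (CH(NHCOCH3) — pendant –NHC(=O)CH3: N bonded to a carbonyl → amide (not amine)).
alkyl halide: present (CH(Cl) — halogen on an sp³ carbon → alkyl halide).
ester: present (CH(COOCH3) — pendant –COOCH3: carbonyl C bonded to C and –OCH3 → ester).
amine: present (CH(CH2NH2) — pendant –CH2NH2: N on sp³ C, no adjacent C=O → amine).
carboxylic acid: absent. In each of CH(COOCH3) and COOCH3, the acyl oxygen is bonded to carbon (–O–C), not to H, so this is an ester. In CH(NHCOCH3), the carbonyl is bonded to nitrogen, not to –OH; that is an amide.

carboxylic acid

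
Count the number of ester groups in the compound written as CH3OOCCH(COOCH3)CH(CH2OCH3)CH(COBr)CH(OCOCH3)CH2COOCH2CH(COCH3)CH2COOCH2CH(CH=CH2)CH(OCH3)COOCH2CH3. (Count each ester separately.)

6

CH3O–C(=O)–: carbonyl C bonded to C and to –OCH3 → ester (not ketone + ether).
pendant –COOCH3: carbonyl C bonded to C and –OCH3 → ester.
pendant –CH2OCH3: C–O–C linkage → ether.
pendant –C(=O)X: carbonyl C bonded to C and halogen → acyl halide.
pendant –OC(=O)CH3: an acyloxy group → ester.
–C(=O)–O–C with C on the carbonyl side → ester.
pendant –COCH3: carbonyl C bonded to two carbons → ketone.
–C(=O)–O–C with C on the carbonyl side → ester.
pendant –CH=CH2: C=C double bond → alkene.
pendant –OCH3: C–O–C with sp³ C, no adjacent C=O → ether.
–C(=O)OCH2CH3: carbonyl C bonded to C and to –OEt → ester.
Ester appears at: CH3OOC, CH(COOCH3), CH(OCOCH3), CH2COOCH2, CH2COOCH2, COOCH2CH3 → 6.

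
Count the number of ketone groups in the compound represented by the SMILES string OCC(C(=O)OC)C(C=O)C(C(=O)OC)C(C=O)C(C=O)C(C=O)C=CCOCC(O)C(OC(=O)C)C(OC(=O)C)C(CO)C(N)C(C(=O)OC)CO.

Taking each segment in turn:
  HOCH2: HO– on an sp³ carbon → alcohol.
  CH(COOCH3): pendant –COOCH3: carbonyl C bonded to C and –OCH3 → ester.
  CH(CHO): pendant –CHO: carbonyl C bonded to C and H → aldehyde.
  CH(COOCH3): pendant –COOCH3: carbonyl C bonded to C and –OCH3 → ester.
  CH(CHO): pendant –CHO: carbonyl C bonded to C and H → aldehyde.
  CH(CHO): pendant –CHO: carbonyl C bonded to C and H → aldehyde.
  CH(CHO): pendant –CHO: carbonyl C bonded to C and H → aldehyde.
  CH=CH: C=C double bond → alkene.
  CH2OCH2: C–O–C with sp³ carbons on both sides and no adjacent C=O → ether.
  CH(OH): –OH on an sp³ carbon → alcohol (secondary).
  CH(OCOCH3): pendant –OC(=O)CH3: an acyloxy group → ester.
  CH(OCOCH3): pendant –OC(=O)CH3: an acyloxy group → ester.
  CH(CH2OH): pendant –CH2OH on an sp³ backbone C → alcohol.
  CH(NH2): –NH2 on an sp³ carbon with no adjacent C=O → amine.
  CH(COOCH3): pendant –COOCH3: carbonyl C bonded to C and –OCH3 → ester.
  CH2OH: –OH on an sp³ carbon → alcohol.
No segment is a ketone: CH(COOCH3) is ester, not ketone; CH(CHO) is aldehyde, not ketone; CH(COOCH3) is ester, not ketone. → 0.

0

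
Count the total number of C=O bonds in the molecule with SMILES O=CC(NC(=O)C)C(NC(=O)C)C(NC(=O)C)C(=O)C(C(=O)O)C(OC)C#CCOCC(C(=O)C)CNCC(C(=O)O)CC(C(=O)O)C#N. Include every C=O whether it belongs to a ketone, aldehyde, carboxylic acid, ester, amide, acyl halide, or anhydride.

9

OHC: aldehyde, 1 C=O (running total 1).
CH(NHCOCH3): amide, 1 C=O (running total 2).
CH(NHCOCH3): amide, 1 C=O (running total 3).
CH(NHCOCH3): amide, 1 C=O (running total 4).
CO: ketone, 1 C=O (running total 5).
CH(COOH): carboxylic acid, 1 C=O (running total 6).
CH(COCH3): ketone, 1 C=O (running total 7).
CH(COOH): carboxylic acid, 1 C=O (running total 8).
CH(COOH): carboxylic acid, 1 C=O (running total 9).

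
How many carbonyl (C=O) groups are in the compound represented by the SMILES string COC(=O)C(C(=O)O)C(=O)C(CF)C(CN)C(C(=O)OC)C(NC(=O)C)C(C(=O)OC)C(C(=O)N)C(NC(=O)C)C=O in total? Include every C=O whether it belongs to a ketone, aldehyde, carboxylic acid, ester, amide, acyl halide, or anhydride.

9

CH3OOC: ester, 1 C=O (running total 1).
CH(COOH): carboxylic acid, 1 C=O (running total 2).
CO: ketone, 1 C=O (running total 3).
CH(COOCH3): ester, 1 C=O (running total 4).
CH(NHCOCH3): amide, 1 C=O (running total 5).
CH(COOCH3): ester, 1 C=O (running total 6).
CH(CONH2): amide, 1 C=O (running total 7).
CH(NHCOCH3): amide, 1 C=O (running total 8).
CHO: aldehyde, 1 C=O (running total 9).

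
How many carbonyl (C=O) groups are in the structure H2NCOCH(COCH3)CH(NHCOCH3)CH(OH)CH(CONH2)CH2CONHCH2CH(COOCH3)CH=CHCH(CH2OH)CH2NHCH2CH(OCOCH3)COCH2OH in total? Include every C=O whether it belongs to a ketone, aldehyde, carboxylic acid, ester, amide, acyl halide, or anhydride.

8

H2NCO: amide, 1 C=O (running total 1).
CH(COCH3): ketone, 1 C=O (running total 2).
CH(NHCOCH3): amide, 1 C=O (running total 3).
CH(CONH2): amide, 1 C=O (running total 4).
CH2CONHCH2: amide, 1 C=O (running total 5).
CH(COOCH3): ester, 1 C=O (running total 6).
CH(OCOCH3): ester, 1 C=O (running total 7).
CO: ketone, 1 C=O (running total 8).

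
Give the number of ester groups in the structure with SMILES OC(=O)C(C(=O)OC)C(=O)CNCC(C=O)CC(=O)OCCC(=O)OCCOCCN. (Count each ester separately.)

Taking each segment in turn:
  HOOC: –COOH: carbonyl C bonded to –OH and C → carboxylic acid (the –OH is not a separate alcohol).
  CH(COOCH3): pendant –COOCH3: carbonyl C bonded to C and –OCH3 → ester.
  CO: –C(=O)– with carbon on both sides → ketone.
  CH2NHCH2: C–N–C with sp³ carbons and no adjacent C=O → amine (secondary).
  CH(CHO): pendant –CHO: carbonyl C bonded to C and H → aldehyde.
  CH2COOCH2: –C(=O)–O–C with C on the carbonyl side → ester.
  CH2COOCH2: –C(=O)–O–C with C on the carbonyl side → ester.
  CH2OCH2: C–O–C with sp³ carbons on both sides and no adjacent C=O → ether.
  CH2NH2: –NH2 on an sp³ carbon with no adjacent C=O → amine.
Ester appears at: CH(COOCH3), CH2COOCH2, CH2COOCH2 → 3.

3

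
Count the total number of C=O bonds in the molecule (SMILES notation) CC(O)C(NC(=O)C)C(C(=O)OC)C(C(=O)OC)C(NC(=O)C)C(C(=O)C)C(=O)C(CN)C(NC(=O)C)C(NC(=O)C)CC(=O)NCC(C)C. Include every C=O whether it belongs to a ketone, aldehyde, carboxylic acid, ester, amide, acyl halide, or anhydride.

CH(NHCOCH3): amide, 1 C=O (running total 1).
CH(COOCH3): ester, 1 C=O (running total 2).
CH(COOCH3): ester, 1 C=O (running total 3).
CH(NHCOCH3): amide, 1 C=O (running total 4).
CH(COCH3): ketone, 1 C=O (running total 5).
CO: ketone, 1 C=O (running total 6).
CH(NHCOCH3): amide, 1 C=O (running total 7).
CH(NHCOCH3): amide, 1 C=O (running total 8).
CH2CONHCH2: amide, 1 C=O (running total 9).

9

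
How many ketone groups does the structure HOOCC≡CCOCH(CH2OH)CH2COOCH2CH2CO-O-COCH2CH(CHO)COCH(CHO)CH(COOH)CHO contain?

–COOH: carbonyl C bonded to –OH and C → carboxylic acid (the –OH is not a separate alcohol).
C≡C triple bond → alkyne.
–C(=O)– with carbon on both sides → ketone.
pendant –CH2OH on an sp³ backbone C → alcohol.
–C(=O)–O–C with C on the carbonyl side → ester.
two acyl groups sharing one oxygen, –C(=O)–O–C(=O)– → anhydride.
pendant –CHO: carbonyl C bonded to C and H → aldehyde.
–C(=O)– with carbon on both sides → ketone.
pendant –CHO: carbonyl C bonded to C and H → aldehyde.
pendant –COOH: carbonyl C bonded to C and –OH → carboxylic acid.
terminal –CHO: carbonyl C bonded to H and C → aldehyde.
Ketone appears at: CO, CO → 2.

2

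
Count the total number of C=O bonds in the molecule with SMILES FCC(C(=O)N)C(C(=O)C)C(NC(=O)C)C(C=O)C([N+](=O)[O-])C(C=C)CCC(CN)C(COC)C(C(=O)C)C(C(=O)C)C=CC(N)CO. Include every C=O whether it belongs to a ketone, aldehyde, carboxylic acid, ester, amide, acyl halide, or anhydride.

CH(CONH2): amide, 1 C=O (running total 1).
CH(COCH3): ketone, 1 C=O (running total 2).
CH(NHCOCH3): amide, 1 C=O (running total 3).
CH(CHO): aldehyde, 1 C=O (running total 4).
CH(COCH3): ketone, 1 C=O (running total 5).
CH(COCH3): ketone, 1 C=O (running total 6).

6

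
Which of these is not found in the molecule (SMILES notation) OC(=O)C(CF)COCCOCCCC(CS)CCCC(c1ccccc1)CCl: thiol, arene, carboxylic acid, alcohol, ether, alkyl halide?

alcohol

alkyl halide: present (CH(CH2F) — pendant –CH2X: halogen on sp³ carbon → alkyl halide).
carboxylic acid: present (HOOC — –COOH: carbonyl C bonded to –OH and C → carboxylic acid (the –OH is not a separate alcohol)).
thiol: present (CH(CH2SH) — pendant –CH2SH → thiol).
arene: present (CH(C6H5) — pendant –C6H5: benzene ring → arene).
ether: present (CH2OCH2 — C–O–C with sp³ carbons on both sides and no adjacent C=O → ether).
alcohol: absent. In HOOC, the –OH sits on a carbonyl carbon, making it part of a carboxylic acid, not an alcohol.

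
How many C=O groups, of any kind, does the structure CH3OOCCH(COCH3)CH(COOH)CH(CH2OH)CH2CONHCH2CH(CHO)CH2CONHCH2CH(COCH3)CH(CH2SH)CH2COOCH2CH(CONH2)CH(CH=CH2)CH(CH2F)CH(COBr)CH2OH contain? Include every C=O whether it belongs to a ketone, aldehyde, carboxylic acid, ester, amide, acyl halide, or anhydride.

10

CH3OOC: ester, 1 C=O (running total 1).
CH(COCH3): ketone, 1 C=O (running total 2).
CH(COOH): carboxylic acid, 1 C=O (running total 3).
CH2CONHCH2: amide, 1 C=O (running total 4).
CH(CHO): aldehyde, 1 C=O (running total 5).
CH2CONHCH2: amide, 1 C=O (running total 6).
CH(COCH3): ketone, 1 C=O (running total 7).
CH2COOCH2: ester, 1 C=O (running total 8).
CH(CONH2): amide, 1 C=O (running total 9).
CH(COBr): acyl halide, 1 C=O (running total 10).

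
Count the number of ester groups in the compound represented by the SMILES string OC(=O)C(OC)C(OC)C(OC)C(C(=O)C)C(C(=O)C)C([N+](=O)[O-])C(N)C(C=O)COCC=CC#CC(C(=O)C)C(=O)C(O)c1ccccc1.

Working along the chain:
  HOOC: –COOH: carbonyl C bonded to –OH and C → carboxylic acid (the –OH is not a separate alcohol).
  CH(OCH3): pendant –OCH3: C–O–C with sp³ C, no adjacent C=O → ether.
  CH(OCH3): pendant –OCH3: C–O–C with sp³ C, no adjacent C=O → ether.
  CH(OCH3): pendant –OCH3: C–O–C with sp³ C, no adjacent C=O → ether.
  CH(COCH3): pendant –COCH3: carbonyl C bonded to two carbons → ketone.
  CH(COCH3): pendant –COCH3: carbonyl C bonded to two carbons → ketone.
  CH(NO2): –NO2 on an sp³ carbon → nitro (the N=O is not a carbonyl).
  CH(NH2): –NH2 on an sp³ carbon with no adjacent C=O → amine.
  CH(CHO): pendant –CHO: carbonyl C bonded to C and H → aldehyde.
  CH2OCH2: C–O–C with sp³ carbons on both sides and no adjacent C=O → ether.
  CH=CH: C=C double bond → alkene.
  C≡C: C≡C triple bond → alkyne.
  CH(COCH3): pendant –COCH3: carbonyl C bonded to two carbons → ketone.
  CO: –C(=O)– with carbon on both sides → ketone.
  CH(OH): –OH on an sp³ carbon → alcohol (secondary).
  C6H5: –C6H5 phenyl ring → arene.
No segment is a ester: HOOC is carboxylic acid, not ester; CH(OCH3) is ether, not ester; CH(OCH3) is ether, not ester. → 0.

0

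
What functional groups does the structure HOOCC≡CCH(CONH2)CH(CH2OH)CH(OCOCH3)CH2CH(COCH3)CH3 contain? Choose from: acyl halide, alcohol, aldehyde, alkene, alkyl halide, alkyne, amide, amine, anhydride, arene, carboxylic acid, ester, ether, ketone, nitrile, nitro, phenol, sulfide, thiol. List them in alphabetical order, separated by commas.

alcohol, alkyne, amide, carboxylic acid, ester, ketone

Reading the structure from left to right:
  HOOC: –COOH: carbonyl C bonded to –OH and C → carboxylic acid (the –OH is not a separate alcohol).
  C≡C: C≡C triple bond → alkyne.
  CH(CONH2): pendant –CONH2: carbonyl C bonded to C and N → amide.
  CH(CH2OH): pendant –CH2OH on an sp³ backbone C → alcohol.
  CH(OCOCH3): pendant –OC(=O)CH3: an acyloxy group → ester.
  CH(COCH3): pendant –COCH3: carbonyl C bonded to two carbons → ketone.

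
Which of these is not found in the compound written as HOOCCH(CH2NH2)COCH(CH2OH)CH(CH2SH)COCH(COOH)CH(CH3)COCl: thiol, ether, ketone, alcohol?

ether

alcohol: present (CH(CH2OH) — pendant –CH2OH on an sp³ backbone C → alcohol).
ketone: present (CO — –C(=O)– with carbon on both sides → ketone).
thiol: present (CH(CH2SH) — pendant –CH2SH → thiol).
ether: no segment matches this pattern.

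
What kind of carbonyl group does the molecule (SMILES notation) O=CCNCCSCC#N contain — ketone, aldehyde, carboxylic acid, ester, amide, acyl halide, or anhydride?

aldehyde

The carbonyl is in the OHC segment: terminal –CHO: carbonyl C bonded to H and C → aldehyde.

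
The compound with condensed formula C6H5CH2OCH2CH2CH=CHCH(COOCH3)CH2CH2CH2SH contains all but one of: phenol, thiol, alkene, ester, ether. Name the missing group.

ester: present (CH(COOCH3) — pendant –COOCH3: carbonyl C bonded to C and –OCH3 → ester).
thiol: present (CH2SH — –SH on an sp³ carbon → thiol).
ether: present (CH2OCH2 — C–O–C with sp³ carbons on both sides and no adjacent C=O → ether).
alkene: present (CH=CH — C=C double bond → alkene).
phenol: no segment matches this pattern.

phenol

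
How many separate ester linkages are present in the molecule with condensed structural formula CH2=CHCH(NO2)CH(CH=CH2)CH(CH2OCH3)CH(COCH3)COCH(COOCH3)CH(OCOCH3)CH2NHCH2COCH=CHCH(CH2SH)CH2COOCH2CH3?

3

Taking each segment in turn:
  CH2=CH: C=C double bond → alkene.
  CH(NO2): –NO2 on an sp³ carbon → nitro (the N=O is not a carbonyl).
  CH(CH=CH2): pendant –CH=CH2: C=C double bond → alkene.
  CH(CH2OCH3): pendant –CH2OCH3: C–O–C linkage → ether.
  CH(COCH3): pendant –COCH3: carbonyl C bonded to two carbons → ketone.
  CO: –C(=O)– with carbon on both sides → ketone.
  CH(COOCH3): pendant –COOCH3: carbonyl C bonded to C and –OCH3 → ester.
  CH(OCOCH3): pendant –OC(=O)CH3: an acyloxy group → ester.
  CH2NHCH2: C–N–C with sp³ carbons and no adjacent C=O → amine (secondary).
  CO: –C(=O)– with carbon on both sides → ketone.
  CH=CH: C=C double bond → alkene.
  CH(CH2SH): pendant –CH2SH → thiol.
  COOCH2CH3: –C(=O)OCH2CH3: carbonyl C bonded to C and to –OEt → ester.
Ester appears at: CH(COOCH3), CH(OCOCH3), COOCH2CH3 → 3.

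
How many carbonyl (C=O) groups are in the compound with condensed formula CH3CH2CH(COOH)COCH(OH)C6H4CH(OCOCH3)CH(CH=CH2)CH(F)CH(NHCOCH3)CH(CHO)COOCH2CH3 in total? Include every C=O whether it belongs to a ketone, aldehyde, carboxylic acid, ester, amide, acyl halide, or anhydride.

6

CH(COOH): carboxylic acid, 1 C=O (running total 1).
CO: ketone, 1 C=O (running total 2).
CH(OCOCH3): ester, 1 C=O (running total 3).
CH(NHCOCH3): amide, 1 C=O (running total 4).
CH(CHO): aldehyde, 1 C=O (running total 5).
COOCH2CH3: ester, 1 C=O (running total 6).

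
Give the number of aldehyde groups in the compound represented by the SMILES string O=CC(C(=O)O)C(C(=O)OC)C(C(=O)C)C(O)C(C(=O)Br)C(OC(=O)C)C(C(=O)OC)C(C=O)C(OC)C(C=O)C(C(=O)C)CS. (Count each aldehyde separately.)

3

terminal –CHO: carbonyl C bonded to H and C → aldehyde.
pendant –COOH: carbonyl C bonded to C and –OH → carboxylic acid.
pendant –COOCH3: carbonyl C bonded to C and –OCH3 → ester.
pendant –COCH3: carbonyl C bonded to two carbons → ketone.
–OH on an sp³ carbon → alcohol (secondary).
pendant –C(=O)X: carbonyl C bonded to C and halogen → acyl halide.
pendant –OC(=O)CH3: an acyloxy group → ester.
pendant –COOCH3: carbonyl C bonded to C and –OCH3 → ester.
pendant –CHO: carbonyl C bonded to C and H → aldehyde.
pendant –OCH3: C–O–C with sp³ C, no adjacent C=O → ether.
pendant –CHO: carbonyl C bonded to C and H → aldehyde.
pendant –COCH3: carbonyl C bonded to two carbons → ketone.
–SH on an sp³ carbon → thiol.
Aldehyde appears at: OHC, CH(CHO), CH(CHO) → 3.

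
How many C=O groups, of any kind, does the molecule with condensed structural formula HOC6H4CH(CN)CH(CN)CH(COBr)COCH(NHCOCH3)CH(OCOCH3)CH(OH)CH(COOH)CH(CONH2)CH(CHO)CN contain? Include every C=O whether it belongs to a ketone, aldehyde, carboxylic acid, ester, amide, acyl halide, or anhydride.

CH(COBr): acyl halide, 1 C=O (running total 1).
CO: ketone, 1 C=O (running total 2).
CH(NHCOCH3): amide, 1 C=O (running total 3).
CH(OCOCH3): ester, 1 C=O (running total 4).
CH(COOH): carboxylic acid, 1 C=O (running total 5).
CH(CONH2): amide, 1 C=O (running total 6).
CH(CHO): aldehyde, 1 C=O (running total 7).

7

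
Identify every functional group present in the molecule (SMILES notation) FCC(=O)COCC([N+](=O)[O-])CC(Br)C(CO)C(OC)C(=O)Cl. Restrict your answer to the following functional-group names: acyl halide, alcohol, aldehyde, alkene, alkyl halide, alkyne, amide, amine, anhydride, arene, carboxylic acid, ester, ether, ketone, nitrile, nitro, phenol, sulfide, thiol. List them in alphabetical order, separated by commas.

acyl halide, alcohol, alkyl halide, ether, ketone, nitro

Working along the chain:
  FCH2: halogen on an sp³ carbon → alkyl halide.
  CO: –C(=O)– with carbon on both sides → ketone.
  CH2OCH2: C–O–C with sp³ carbons on both sides and no adjacent C=O → ether.
  CH(NO2): –NO2 on an sp³ carbon → nitro (the N=O is not a carbonyl).
  CH(Br): halogen on an sp³ carbon → alkyl halide.
  CH(CH2OH): pendant –CH2OH on an sp³ backbone C → alcohol.
  CH(OCH3): pendant –OCH3: C–O–C with sp³ C, no adjacent C=O → ether.
  COCl: –C(=O)Cl: carbonyl C bonded to C and to a halogen → acyl halide (not alkyl halide).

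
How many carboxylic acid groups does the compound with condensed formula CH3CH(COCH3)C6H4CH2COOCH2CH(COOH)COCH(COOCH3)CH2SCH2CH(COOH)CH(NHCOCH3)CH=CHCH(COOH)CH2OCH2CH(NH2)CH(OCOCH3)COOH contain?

pendant –COCH3: carbonyl C bonded to two carbons → ketone.
para-disubstituted benzene ring → arene.
–C(=O)–O–C with C on the carbonyl side → ester.
pendant –COOH: carbonyl C bonded to C and –OH → carboxylic acid.
–C(=O)– with carbon on both sides → ketone.
pendant –COOCH3: carbonyl C bonded to C and –OCH3 → ester.
C–S–C linkage → sulfide (thioether).
pendant –COOH: carbonyl C bonded to C and –OH → carboxylic acid.
pendant –NHC(=O)CH3: N bonded to a carbonyl → amide (not amine).
C=C double bond → alkene.
pendant –COOH: carbonyl C bonded to C and –OH → carboxylic acid.
C–O–C with sp³ carbons on both sides and no adjacent C=O → ether.
–NH2 on an sp³ carbon with no adjacent C=O → amine.
pendant –OC(=O)CH3: an acyloxy group → ester.
–COOH: carbonyl C bonded to –OH and C → carboxylic acid (the –OH is not a separate alcohol).
Carboxylic acid appears at: CH(COOH), CH(COOH), CH(COOH), COOH → 4.

4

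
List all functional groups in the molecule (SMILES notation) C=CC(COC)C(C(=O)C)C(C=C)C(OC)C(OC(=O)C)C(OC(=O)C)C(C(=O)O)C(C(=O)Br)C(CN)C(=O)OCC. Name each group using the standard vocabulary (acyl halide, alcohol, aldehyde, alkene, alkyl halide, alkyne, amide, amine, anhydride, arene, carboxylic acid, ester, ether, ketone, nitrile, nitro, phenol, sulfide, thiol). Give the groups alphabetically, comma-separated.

Reading the structure from left to right:
  CH2=CH: C=C double bond → alkene.
  CH(CH2OCH3): pendant –CH2OCH3: C–O–C linkage → ether.
  CH(COCH3): pendant –COCH3: carbonyl C bonded to two carbons → ketone.
  CH(CH=CH2): pendant –CH=CH2: C=C double bond → alkene.
  CH(OCH3): pendant –OCH3: C–O–C with sp³ C, no adjacent C=O → ether.
  CH(OCOCH3): pendant –OC(=O)CH3: an acyloxy group → ester.
  CH(OCOCH3): pendant –OC(=O)CH3: an acyloxy group → ester.
  CH(COOH): pendant –COOH: carbonyl C bonded to C and –OH → carboxylic acid.
  CH(COBr): pendant –C(=O)X: carbonyl C bonded to C and halogen → acyl halide.
  CH(CH2NH2): pendant –CH2NH2: N on sp³ C, no adjacent C=O → amine.
  COOCH2CH3: –C(=O)OCH2CH3: carbonyl C bonded to C and to –OEt → ester.

acyl halide, alkene, amine, carboxylic acid, ester, ether, ketone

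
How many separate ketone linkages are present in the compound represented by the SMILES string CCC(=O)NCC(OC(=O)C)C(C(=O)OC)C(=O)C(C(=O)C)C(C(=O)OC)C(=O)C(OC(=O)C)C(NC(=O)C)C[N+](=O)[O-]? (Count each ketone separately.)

3

Taking each segment in turn:
  CH2CONHCH2: –C(=O)–N– linkage → amide (the N is not an amine).
  CH(OCOCH3): pendant –OC(=O)CH3: an acyloxy group → ester.
  CH(COOCH3): pendant –COOCH3: carbonyl C bonded to C and –OCH3 → ester.
  CO: –C(=O)– with carbon on both sides → ketone.
  CH(COCH3): pendant –COCH3: carbonyl C bonded to two carbons → ketone.
  CH(COOCH3): pendant –COOCH3: carbonyl C bonded to C and –OCH3 → ester.
  CO: –C(=O)– with carbon on both sides → ketone.
  CH(OCOCH3): pendant –OC(=O)CH3: an acyloxy group → ester.
  CH(NHCOCH3): pendant –NHC(=O)CH3: N bonded to a carbonyl → amide (not amine).
  CH2NO2: –NO2 on carbon → nitro group.
Ketone appears at: CO, CH(COCH3), CO → 3.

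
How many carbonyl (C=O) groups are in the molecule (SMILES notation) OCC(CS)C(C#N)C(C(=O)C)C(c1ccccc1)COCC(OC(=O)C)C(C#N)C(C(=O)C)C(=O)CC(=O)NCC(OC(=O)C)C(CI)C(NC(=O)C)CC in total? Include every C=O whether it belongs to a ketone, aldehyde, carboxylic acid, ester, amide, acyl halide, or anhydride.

CH(COCH3): ketone, 1 C=O (running total 1).
CH(OCOCH3): ester, 1 C=O (running total 2).
CH(COCH3): ketone, 1 C=O (running total 3).
CO: ketone, 1 C=O (running total 4).
CH2CONHCH2: amide, 1 C=O (running total 5).
CH(OCOCH3): ester, 1 C=O (running total 6).
CH(NHCOCH3): amide, 1 C=O (running total 7).

7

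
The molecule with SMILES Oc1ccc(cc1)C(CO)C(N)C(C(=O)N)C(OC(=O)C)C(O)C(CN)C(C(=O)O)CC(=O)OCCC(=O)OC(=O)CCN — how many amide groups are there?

1

Reading the structure from left to right:
  HOC6H4: –OH attached directly to an aromatic ring → phenol (not alcohol); the ring itself is an arene.
  CH(CH2OH): pendant –CH2OH on an sp³ backbone C → alcohol.
  CH(NH2): –NH2 on an sp³ carbon with no adjacent C=O → amine.
  CH(CONH2): pendant –CONH2: carbonyl C bonded to C and N → amide.
  CH(OCOCH3): pendant –OC(=O)CH3: an acyloxy group → ester.
  CH(OH): –OH on an sp³ carbon → alcohol (secondary).
  CH(CH2NH2): pendant –CH2NH2: N on sp³ C, no adjacent C=O → amine.
  CH(COOH): pendant –COOH: carbonyl C bonded to C and –OH → carboxylic acid.
  CH2COOCH2: –C(=O)–O–C with C on the carbonyl side → ester.
  CH2CO-O-COCH2: two acyl groups sharing one oxygen, –C(=O)–O–C(=O)– → anhydride.
  CH2NH2: –NH2 on an sp³ carbon with no adjacent C=O → amine.
Amide appears at: CH(CONH2) → 1.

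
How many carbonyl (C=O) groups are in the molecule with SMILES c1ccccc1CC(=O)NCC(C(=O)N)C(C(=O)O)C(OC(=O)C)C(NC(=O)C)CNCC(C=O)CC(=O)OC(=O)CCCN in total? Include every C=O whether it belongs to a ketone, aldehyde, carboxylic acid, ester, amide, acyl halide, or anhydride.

8

CH2CONHCH2: amide, 1 C=O (running total 1).
CH(CONH2): amide, 1 C=O (running total 2).
CH(COOH): carboxylic acid, 1 C=O (running total 3).
CH(OCOCH3): ester, 1 C=O (running total 4).
CH(NHCOCH3): amide, 1 C=O (running total 5).
CH(CHO): aldehyde, 1 C=O (running total 6).
CH2CO-O-COCH2: anhydride, 2 C=O (running total 8).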